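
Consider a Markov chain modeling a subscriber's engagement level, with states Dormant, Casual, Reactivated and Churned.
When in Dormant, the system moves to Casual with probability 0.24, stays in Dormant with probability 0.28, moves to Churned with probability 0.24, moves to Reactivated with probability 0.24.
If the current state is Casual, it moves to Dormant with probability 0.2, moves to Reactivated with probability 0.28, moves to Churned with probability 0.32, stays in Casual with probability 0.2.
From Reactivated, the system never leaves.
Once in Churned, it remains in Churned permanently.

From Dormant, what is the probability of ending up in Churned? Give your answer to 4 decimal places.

0.5091

Let h(s) be the probability of absorption at Churned starting from transient state s. Then h(Churned) = 1 and h(Reactivated) = 0. By first-step analysis:
h(Dormant) = 0.28·h(Dormant) + 0.24·h(Casual) + 0.24·0 + 0.24·1
h(Casual) = 0.2·h(Dormant) + 0.2·h(Casual) + 0.28·0 + 0.32·1
Solving: h(Dormant) = 0.5091, h(Casual) = 0.5273.
Starting from Dormant, the probability is 0.5091.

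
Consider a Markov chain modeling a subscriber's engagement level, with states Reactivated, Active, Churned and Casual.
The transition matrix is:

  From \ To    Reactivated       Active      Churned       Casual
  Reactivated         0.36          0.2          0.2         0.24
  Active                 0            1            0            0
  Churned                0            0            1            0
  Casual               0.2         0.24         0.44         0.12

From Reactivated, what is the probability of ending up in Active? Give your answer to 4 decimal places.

Let h(s) be the probability of absorption at Active starting from transient state s. Then h(Active) = 1 and h(Churned) = 0. By first-step analysis:
h(Reactivated) = 0.36·h(Reactivated) + 0.2·1 + 0.2·0 + 0.24·h(Casual)
h(Casual) = 0.2·h(Reactivated) + 0.24·1 + 0.44·0 + 0.12·h(Casual)
Solving: h(Reactivated) = 0.4534, h(Casual) = 0.3758.
Starting from Reactivated, the probability is 0.4534.

0.4534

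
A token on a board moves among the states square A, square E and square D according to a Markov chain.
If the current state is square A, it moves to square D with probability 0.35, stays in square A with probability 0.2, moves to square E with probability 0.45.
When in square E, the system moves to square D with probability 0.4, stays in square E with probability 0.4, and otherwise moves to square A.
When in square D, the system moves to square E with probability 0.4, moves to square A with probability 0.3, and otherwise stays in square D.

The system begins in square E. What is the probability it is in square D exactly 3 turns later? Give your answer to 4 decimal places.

0.3530

Propagate the distribution vector 3 turns from square E.
After 0 turns: (0.0000, 1.0000, 0.0000)
After 1 turn: (0.2000, 0.4000, 0.4000)
After 2 turns: (0.2400, 0.4100, 0.3500)
After 3 turns: (0.2350, 0.4120, 0.3530)
P(in square D after 3 turns) = 0.3530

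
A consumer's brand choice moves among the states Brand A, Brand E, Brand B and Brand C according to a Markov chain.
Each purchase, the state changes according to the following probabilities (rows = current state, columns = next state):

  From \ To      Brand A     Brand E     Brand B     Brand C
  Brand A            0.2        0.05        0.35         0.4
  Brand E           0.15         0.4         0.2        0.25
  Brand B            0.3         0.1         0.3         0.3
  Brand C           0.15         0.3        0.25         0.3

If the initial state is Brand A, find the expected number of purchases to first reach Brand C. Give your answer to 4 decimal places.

2.8337

Let t(s) be the expected number of purchases to first reach Brand C from state s, with t(Brand C) = 0. Conditioning on the first purchase:
t(Brand A) = 1 + 0.2·t(Brand A) + 0.05·t(Brand E) + 0.35·t(Brand B)
t(Brand E) = 1 + 0.15·t(Brand A) + 0.4·t(Brand E) + 0.2·t(Brand B)
t(Brand B) = 1 + 0.3·t(Brand A) + 0.1·t(Brand E) + 0.3·t(Brand B)
Solving: t(Brand A) = 2.8337, t(Brand E) = 3.4189, t(Brand B) = 3.1314.
Expected purchases from Brand A to Brand C: 2.8337.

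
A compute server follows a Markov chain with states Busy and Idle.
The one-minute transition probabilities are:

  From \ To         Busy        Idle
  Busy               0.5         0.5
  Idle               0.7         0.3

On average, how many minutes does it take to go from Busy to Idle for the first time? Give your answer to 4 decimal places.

2.0000

Let t(s) be the expected number of minutes to first reach Idle from state s, with t(Idle) = 0. Conditioning on the first minute:
t(Busy) = 1 + 0.5·t(Busy)
Solving: t(Busy) = 2.0000.
Expected minutes from Busy to Idle: 2.0000.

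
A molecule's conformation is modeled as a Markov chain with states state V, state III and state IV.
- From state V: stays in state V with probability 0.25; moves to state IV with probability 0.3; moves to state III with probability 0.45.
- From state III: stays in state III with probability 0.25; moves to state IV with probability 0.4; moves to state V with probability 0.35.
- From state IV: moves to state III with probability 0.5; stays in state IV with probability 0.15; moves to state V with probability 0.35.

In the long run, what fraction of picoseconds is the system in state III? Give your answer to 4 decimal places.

Let the stationary distribution be π with π = πP and π_1 + π_2 + π_3 = 1.
π_1 = 0.25·π_1 + 0.35·π_2 + 0.35·π_3
π_2 = 0.45·π_1 + 0.25·π_2 + 0.5·π_3
Solving with the normalization constraint gives π = (0.3182, 0.3873, 0.2945).
So the stationary probability of state III is 0.3873.

0.3873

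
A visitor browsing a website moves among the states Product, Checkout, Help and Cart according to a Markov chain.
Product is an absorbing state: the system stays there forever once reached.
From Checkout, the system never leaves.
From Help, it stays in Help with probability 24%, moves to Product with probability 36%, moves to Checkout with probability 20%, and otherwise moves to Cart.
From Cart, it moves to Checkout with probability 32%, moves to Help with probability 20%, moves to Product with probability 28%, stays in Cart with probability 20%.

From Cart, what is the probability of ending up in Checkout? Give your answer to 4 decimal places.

0.4986

Let h(s) be the probability of absorption at Checkout starting from transient state s. Then h(Checkout) = 1 and h(Product) = 0. By first-step analysis:
h(Help) = 0.36·0 + 0.2·1 + 0.24·h(Help) + 0.2·h(Cart)
h(Cart) = 0.28·0 + 0.32·1 + 0.2·h(Help) + 0.2·h(Cart)
Solving: h(Help) = 0.3944, h(Cart) = 0.4986.
Starting from Cart, the probability is 0.4986.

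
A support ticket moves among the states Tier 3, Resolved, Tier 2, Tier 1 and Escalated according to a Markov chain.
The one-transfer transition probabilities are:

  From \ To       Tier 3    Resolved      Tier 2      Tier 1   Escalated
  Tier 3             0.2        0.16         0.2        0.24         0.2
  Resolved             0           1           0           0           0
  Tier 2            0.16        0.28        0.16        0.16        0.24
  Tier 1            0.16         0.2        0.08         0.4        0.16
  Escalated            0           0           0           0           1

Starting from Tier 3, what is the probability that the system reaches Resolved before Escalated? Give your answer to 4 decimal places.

0.4929

Let h(s) be the probability of absorption at Resolved starting from transient state s. Then h(Resolved) = 1 and h(Escalated) = 0. By first-step analysis:
h(Tier 3) = 0.2·h(Tier 3) + 0.16·1 + 0.2·h(Tier 2) + 0.24·h(Tier 1) + 0.2·0
h(Tier 2) = 0.16·h(Tier 3) + 0.28·1 + 0.16·h(Tier 2) + 0.16·h(Tier 1) + 0.24·0
h(Tier 1) = 0.16·h(Tier 3) + 0.2·1 + 0.08·h(Tier 2) + 0.4·h(Tier 1) + 0.16·0
Solving: h(Tier 3) = 0.4929, h(Tier 2) = 0.5292, h(Tier 1) = 0.5353.
Starting from Tier 3, the probability is 0.4929.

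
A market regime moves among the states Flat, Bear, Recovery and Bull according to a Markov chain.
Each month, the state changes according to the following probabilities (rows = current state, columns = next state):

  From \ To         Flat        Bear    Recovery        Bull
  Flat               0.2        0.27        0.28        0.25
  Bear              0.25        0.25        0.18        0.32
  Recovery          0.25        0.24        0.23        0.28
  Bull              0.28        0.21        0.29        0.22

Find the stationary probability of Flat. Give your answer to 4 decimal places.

0.2457

Let the stationary distribution be π with π = πP and π_1 + π_2 + π_3 + π_4 = 1.
π_1 = 0.2·π_1 + 0.25·π_2 + 0.25·π_3 + 0.28·π_4
π_2 = 0.27·π_1 + 0.25·π_2 + 0.24·π_3 + 0.21·π_4
π_3 = 0.28·π_1 + 0.18·π_2 + 0.23·π_3 + 0.29·π_4
Solving with the normalization constraint gives π = (0.2457, 0.2418, 0.2462, 0.2663).
So the stationary probability of Flat is 0.2457.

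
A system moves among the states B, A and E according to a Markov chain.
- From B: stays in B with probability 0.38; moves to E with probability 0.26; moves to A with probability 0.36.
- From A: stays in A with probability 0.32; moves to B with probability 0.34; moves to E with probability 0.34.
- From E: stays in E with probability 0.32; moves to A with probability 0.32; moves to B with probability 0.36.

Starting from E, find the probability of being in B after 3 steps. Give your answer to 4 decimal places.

0.3605

Propagate the distribution vector 3 steps from E.
After 0 steps: (0.0000, 0.0000, 1.0000)
After 1 step: (0.3600, 0.3200, 0.3200)
After 2 steps: (0.3608, 0.3344, 0.3048)
After 3 steps: (0.3605, 0.3344, 0.3050)
P(in B after 3 steps) = 0.3605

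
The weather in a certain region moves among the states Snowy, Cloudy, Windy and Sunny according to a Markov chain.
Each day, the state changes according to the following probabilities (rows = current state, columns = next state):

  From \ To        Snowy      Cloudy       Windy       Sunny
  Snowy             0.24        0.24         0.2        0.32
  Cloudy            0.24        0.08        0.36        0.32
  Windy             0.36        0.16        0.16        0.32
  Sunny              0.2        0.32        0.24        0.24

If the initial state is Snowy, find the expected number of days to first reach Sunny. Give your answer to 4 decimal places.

3.1250

Let t(s) be the expected number of days to first reach Sunny from state s, with t(Sunny) = 0. Conditioning on the first day:
t(Snowy) = 1 + 0.24·t(Snowy) + 0.24·t(Cloudy) + 0.2·t(Windy)
t(Cloudy) = 1 + 0.24·t(Snowy) + 0.08·t(Cloudy) + 0.36·t(Windy)
t(Windy) = 1 + 0.36·t(Snowy) + 0.16·t(Cloudy) + 0.16·t(Windy)
Solving: t(Snowy) = 3.1250, t(Cloudy) = 3.1250, t(Windy) = 3.1250.
Expected days from Snowy to Sunny: 3.1250.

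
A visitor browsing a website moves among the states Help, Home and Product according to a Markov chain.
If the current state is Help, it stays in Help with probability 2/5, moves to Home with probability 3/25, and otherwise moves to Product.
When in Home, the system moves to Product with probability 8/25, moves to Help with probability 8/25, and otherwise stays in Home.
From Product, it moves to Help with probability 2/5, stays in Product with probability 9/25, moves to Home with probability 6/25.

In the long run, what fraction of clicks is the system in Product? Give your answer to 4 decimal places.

0.3971

Let the stationary distribution be π with π = πP and π_1 + π_2 + π_3 = 1.
π_1 = 0.4·π_1 + 0.32·π_2 + 0.4·π_3
π_2 = 0.12·π_1 + 0.36·π_2 + 0.24·π_3
Solving with the normalization constraint gives π = (0.3824, 0.2206, 0.3971).
So the stationary probability of Product is 0.3971.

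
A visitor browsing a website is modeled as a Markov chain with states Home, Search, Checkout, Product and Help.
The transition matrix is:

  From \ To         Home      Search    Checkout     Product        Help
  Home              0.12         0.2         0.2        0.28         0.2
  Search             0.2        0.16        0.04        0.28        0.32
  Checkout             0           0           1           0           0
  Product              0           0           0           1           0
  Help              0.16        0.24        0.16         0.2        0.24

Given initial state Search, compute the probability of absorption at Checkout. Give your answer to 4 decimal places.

0.2819

Let h(s) be the probability of absorption at Checkout starting from transient state s. Then h(Checkout) = 1 and h(Product) = 0. By first-step analysis:
h(Home) = 0.12·h(Home) + 0.2·h(Search) + 0.2·1 + 0.28·0 + 0.2·h(Help)
h(Search) = 0.2·h(Home) + 0.16·h(Search) + 0.04·1 + 0.28·0 + 0.32·h(Help)
h(Help) = 0.16·h(Home) + 0.24·h(Search) + 0.16·1 + 0.2·0 + 0.24·h(Help)
Solving: h(Home) = 0.3775, h(Search) = 0.2819, h(Help) = 0.3790.
Starting from Search, the probability is 0.2819.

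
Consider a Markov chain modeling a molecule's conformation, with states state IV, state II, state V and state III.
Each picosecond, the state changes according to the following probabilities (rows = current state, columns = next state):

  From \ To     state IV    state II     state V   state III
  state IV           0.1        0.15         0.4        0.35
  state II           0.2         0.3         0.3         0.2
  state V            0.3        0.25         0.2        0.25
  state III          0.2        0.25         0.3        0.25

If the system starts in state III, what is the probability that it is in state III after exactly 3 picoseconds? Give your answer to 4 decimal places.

Propagate the distribution vector 3 picoseconds from state III.
After 0 picoseconds: (0.0000, 0.0000, 0.0000, 1.0000)
After 1 picosecond: (0.2000, 0.2500, 0.3000, 0.2500)
After 2 picoseconds: (0.2100, 0.2425, 0.2900, 0.2575)
After 3 picoseconds: (0.2080, 0.2411, 0.2920, 0.2589)
P(in state III after 3 picoseconds) = 0.2589

0.2589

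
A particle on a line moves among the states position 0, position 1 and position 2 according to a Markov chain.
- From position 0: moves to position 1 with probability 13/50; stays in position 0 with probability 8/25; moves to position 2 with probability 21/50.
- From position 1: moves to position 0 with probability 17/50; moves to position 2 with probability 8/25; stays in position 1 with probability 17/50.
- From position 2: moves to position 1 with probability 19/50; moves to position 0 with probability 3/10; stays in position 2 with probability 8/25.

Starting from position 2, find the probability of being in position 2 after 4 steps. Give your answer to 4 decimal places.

Propagate the distribution vector 4 steps from position 2.
After 0 steps: (0.0000, 0.0000, 1.0000)
After 1 step: (0.3000, 0.3800, 0.3200)
After 2 steps: (0.3212, 0.3288, 0.3500)
After 3 steps: (0.3196, 0.3283, 0.3521)
After 4 steps: (0.3195, 0.3285, 0.3520)
P(in position 2 after 4 steps) = 0.3520

0.3520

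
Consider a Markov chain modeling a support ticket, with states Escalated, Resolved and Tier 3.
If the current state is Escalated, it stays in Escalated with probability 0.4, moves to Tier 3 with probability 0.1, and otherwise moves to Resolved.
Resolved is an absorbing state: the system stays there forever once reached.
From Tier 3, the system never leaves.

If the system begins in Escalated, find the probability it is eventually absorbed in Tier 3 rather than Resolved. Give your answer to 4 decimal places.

0.1667

Let h(s) be the probability of absorption at Tier 3 starting from transient state s. Then h(Tier 3) = 1 and h(Resolved) = 0. By first-step analysis:
h(Escalated) = 0.4·h(Escalated) + 0.5·0 + 0.1·1
Solving: h(Escalated) = 0.1667.
Starting from Escalated, the probability is 0.1667.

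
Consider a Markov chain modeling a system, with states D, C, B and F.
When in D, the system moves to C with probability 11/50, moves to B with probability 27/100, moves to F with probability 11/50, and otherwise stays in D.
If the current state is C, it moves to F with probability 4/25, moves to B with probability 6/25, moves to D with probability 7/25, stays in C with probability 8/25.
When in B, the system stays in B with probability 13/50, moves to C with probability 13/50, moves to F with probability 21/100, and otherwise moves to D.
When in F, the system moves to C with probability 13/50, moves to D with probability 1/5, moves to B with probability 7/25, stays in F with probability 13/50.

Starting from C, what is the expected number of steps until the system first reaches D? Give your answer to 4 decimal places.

Let t(s) be the expected number of steps to first reach D from state s, with t(D) = 0. Conditioning on the first step:
t(C) = 1 + 0.32·t(C) + 0.24·t(B) + 0.16·t(F)
t(B) = 1 + 0.26·t(C) + 0.26·t(B) + 0.21·t(F)
t(F) = 1 + 0.26·t(C) + 0.28·t(B) + 0.26·t(F)
Solving: t(C) = 3.8149, t(B) = 3.8713, t(F) = 4.1566.
Expected steps from C to D: 3.8149.

3.8149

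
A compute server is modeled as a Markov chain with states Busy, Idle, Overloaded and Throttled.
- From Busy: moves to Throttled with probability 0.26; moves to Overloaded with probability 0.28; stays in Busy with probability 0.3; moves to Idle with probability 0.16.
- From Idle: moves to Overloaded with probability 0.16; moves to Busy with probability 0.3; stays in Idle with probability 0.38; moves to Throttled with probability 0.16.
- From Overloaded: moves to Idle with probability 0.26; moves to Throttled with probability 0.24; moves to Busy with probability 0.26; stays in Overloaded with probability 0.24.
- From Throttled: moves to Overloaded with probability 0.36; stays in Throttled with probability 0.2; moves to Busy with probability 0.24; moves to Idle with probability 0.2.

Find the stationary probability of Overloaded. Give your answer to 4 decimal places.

Let the stationary distribution be π with π = πP and π_1 + π_2 + π_3 + π_4 = 1.
π_1 = 0.3·π_1 + 0.3·π_2 + 0.26·π_3 + 0.24·π_4
π_2 = 0.16·π_1 + 0.38·π_2 + 0.26·π_3 + 0.2·π_4
π_3 = 0.28·π_1 + 0.16·π_2 + 0.24·π_3 + 0.36·π_4
Solving with the normalization constraint gives π = (0.2767, 0.2492, 0.2572, 0.2169).
So the stationary probability of Overloaded is 0.2572.

0.2572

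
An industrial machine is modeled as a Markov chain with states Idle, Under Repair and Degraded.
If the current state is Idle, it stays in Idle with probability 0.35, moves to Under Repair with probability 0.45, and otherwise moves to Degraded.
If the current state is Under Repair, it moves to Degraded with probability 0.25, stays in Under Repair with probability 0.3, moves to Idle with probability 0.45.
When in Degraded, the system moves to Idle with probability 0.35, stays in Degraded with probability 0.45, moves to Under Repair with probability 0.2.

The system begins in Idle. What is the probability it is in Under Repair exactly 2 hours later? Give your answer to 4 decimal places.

0.3325

Sum over the intermediate state after 1 hour:
P = P(Idle→Idle)·P(Idle→Under Repair) + P(Idle→Under Repair)·P(Under Repair→Under Repair) + P(Idle→Degraded)·P(Degraded→Under Repair)
  = 0.35×0.45 + 0.45×0.3 + 0.2×0.2
  = 0.1575 + 0.1350 + 0.0400 = 0.3325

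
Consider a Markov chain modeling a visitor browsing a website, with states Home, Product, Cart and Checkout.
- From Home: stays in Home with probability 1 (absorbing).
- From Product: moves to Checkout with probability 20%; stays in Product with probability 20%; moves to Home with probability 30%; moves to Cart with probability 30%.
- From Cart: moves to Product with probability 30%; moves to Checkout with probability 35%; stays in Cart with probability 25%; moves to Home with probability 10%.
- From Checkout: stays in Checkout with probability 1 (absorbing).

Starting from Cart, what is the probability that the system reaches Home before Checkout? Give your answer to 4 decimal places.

Let h(s) be the probability of absorption at Home starting from transient state s. Then h(Home) = 1 and h(Checkout) = 0. By first-step analysis:
h(Product) = 0.3·1 + 0.2·h(Product) + 0.3·h(Cart) + 0.2·0
h(Cart) = 0.1·1 + 0.3·h(Product) + 0.25·h(Cart) + 0.35·0
Solving: h(Product) = 0.5000, h(Cart) = 0.3333.
Starting from Cart, the probability is 0.3333.

0.3333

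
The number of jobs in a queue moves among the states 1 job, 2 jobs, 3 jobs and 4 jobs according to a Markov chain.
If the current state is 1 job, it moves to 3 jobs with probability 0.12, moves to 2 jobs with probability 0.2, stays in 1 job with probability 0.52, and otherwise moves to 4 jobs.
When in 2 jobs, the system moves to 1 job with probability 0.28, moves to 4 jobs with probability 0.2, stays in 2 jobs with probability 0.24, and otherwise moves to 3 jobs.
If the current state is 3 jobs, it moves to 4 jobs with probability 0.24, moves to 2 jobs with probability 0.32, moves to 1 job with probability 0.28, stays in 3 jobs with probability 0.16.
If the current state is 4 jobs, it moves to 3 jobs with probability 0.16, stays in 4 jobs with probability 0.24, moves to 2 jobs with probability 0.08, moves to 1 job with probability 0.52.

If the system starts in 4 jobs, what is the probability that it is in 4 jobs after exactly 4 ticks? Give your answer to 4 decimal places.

0.1969

Propagate the distribution vector 4 ticks from 4 jobs.
After 0 ticks: (0.0000, 0.0000, 0.0000, 1.0000)
After 1 tick: (0.5200, 0.0800, 0.1600, 0.2400)
After 2 ticks: (0.4624, 0.1936, 0.1488, 0.1952)
After 3 ticks: (0.4378, 0.2022, 0.1647, 0.1953)
After 4 ticks: (0.4319, 0.2044, 0.1667, 0.1969)
P(in 4 jobs after 4 ticks) = 0.1969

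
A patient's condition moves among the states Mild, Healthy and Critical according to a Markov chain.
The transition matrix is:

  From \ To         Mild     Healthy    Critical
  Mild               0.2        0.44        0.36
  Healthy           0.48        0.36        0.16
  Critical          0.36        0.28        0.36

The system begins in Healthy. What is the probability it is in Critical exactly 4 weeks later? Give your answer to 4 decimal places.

Propagate the distribution vector 4 weeks from Healthy.
After 0 weeks: (0.0000, 1.0000, 0.0000)
After 1 week: (0.4800, 0.3600, 0.1600)
After 2 weeks: (0.3264, 0.3856, 0.2880)
After 3 weeks: (0.3540, 0.3631, 0.2829)
After 4 weeks: (0.3469, 0.3657, 0.2874)
P(in Critical after 4 weeks) = 0.2874

0.2874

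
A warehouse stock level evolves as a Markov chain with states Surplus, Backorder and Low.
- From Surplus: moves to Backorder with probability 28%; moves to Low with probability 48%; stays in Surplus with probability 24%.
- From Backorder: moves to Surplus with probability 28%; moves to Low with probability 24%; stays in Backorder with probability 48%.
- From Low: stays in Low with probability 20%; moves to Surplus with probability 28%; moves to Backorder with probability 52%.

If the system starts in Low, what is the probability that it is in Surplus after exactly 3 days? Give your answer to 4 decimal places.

0.2692

Propagate the distribution vector 3 days from Low.
After 0 days: (0.0000, 0.0000, 1.0000)
After 1 day: (0.2800, 0.5200, 0.2000)
After 2 days: (0.2688, 0.4320, 0.2992)
After 3 days: (0.2692, 0.4382, 0.2925)
P(in Surplus after 3 days) = 0.2692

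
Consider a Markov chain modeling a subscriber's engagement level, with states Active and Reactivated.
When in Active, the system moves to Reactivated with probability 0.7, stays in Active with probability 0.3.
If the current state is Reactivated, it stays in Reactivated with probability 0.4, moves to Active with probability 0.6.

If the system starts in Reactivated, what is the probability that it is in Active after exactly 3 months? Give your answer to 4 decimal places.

0.4740

Propagate the distribution vector 3 months from Reactivated.
After 0 months: (0.0000, 1.0000)
After 1 month: (0.6000, 0.4000)
After 2 months: (0.4200, 0.5800)
After 3 months: (0.4740, 0.5260)
P(in Active after 3 months) = 0.4740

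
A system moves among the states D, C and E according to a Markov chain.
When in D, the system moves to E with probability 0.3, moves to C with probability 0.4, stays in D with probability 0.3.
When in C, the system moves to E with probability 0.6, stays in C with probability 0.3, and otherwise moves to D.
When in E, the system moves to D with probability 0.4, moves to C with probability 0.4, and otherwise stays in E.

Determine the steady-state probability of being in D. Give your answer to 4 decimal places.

0.2645

Let the stationary distribution be π with π = πP and π_1 + π_2 + π_3 = 1.
π_1 = 0.3·π_1 + 0.1·π_2 + 0.4·π_3
π_2 = 0.4·π_1 + 0.3·π_2 + 0.4·π_3
Solving with the normalization constraint gives π = (0.2645, 0.3636, 0.3719).
So the stationary probability of D is 0.2645.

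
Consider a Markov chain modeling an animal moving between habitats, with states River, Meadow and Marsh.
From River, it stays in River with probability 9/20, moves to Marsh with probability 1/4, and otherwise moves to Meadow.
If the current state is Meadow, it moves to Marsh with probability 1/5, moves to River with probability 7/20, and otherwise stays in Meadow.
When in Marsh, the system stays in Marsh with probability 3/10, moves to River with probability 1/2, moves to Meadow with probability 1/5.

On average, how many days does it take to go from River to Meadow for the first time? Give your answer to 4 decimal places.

3.6538

Let t(s) be the expected number of days to first reach Meadow from state s, with t(Meadow) = 0. Conditioning on the first day:
t(River) = 1 + 0.45·t(River) + 0.25·t(Marsh)
t(Marsh) = 1 + 0.5·t(River) + 0.3·t(Marsh)
Solving: t(River) = 3.6538, t(Marsh) = 4.0385.
Expected days from River to Meadow: 3.6538.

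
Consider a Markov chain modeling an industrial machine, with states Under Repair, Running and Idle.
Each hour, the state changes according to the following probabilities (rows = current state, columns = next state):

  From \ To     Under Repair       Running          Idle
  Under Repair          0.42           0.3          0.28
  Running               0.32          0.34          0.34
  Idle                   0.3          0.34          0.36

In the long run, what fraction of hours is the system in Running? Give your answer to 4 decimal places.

Let the stationary distribution be π with π = πP and π_1 + π_2 + π_3 = 1.
π_1 = 0.42·π_1 + 0.32·π_2 + 0.3·π_3
π_2 = 0.3·π_1 + 0.34·π_2 + 0.34·π_3
Solving with the normalization constraint gives π = (0.3483, 0.3261, 0.3256).
So the stationary probability of Running is 0.3261.

0.3261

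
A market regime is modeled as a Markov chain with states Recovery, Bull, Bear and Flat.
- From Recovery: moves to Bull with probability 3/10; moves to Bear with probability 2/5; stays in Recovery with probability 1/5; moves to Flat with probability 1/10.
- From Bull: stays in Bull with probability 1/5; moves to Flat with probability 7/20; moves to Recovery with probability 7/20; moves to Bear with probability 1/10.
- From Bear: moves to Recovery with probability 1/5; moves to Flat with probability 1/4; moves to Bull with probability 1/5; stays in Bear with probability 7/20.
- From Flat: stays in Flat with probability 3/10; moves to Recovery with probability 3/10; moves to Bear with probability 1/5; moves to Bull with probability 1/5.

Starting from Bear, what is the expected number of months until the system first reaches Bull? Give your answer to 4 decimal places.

4.4988

Let t(s) be the expected number of months to first reach Bull from state s, with t(Bull) = 0. Conditioning on the first month:
t(Recovery) = 1 + 0.2·t(Recovery) + 0.4·t(Bear) + 0.1·t(Flat)
t(Bear) = 1 + 0.2·t(Recovery) + 0.35·t(Bear) + 0.25·t(Flat)
t(Flat) = 1 + 0.3·t(Recovery) + 0.2·t(Bear) + 0.3·t(Flat)
Solving: t(Recovery) = 4.0559, t(Bear) = 4.4988, t(Flat) = 4.4522.
Expected months from Bear to Bull: 4.4988.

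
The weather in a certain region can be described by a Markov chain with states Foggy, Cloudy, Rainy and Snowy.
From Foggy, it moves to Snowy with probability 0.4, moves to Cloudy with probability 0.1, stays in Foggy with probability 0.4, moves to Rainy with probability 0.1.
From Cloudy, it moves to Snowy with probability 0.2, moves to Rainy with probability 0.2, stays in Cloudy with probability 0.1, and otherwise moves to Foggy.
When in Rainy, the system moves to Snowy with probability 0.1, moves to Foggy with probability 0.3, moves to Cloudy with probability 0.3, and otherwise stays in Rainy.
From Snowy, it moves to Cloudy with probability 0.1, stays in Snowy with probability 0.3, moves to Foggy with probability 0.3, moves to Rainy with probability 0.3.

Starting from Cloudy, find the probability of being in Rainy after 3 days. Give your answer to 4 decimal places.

0.2120

Propagate the distribution vector 3 days from Cloudy.
After 0 days: (0.0000, 1.0000, 0.0000, 0.0000)
After 1 day: (0.5000, 0.1000, 0.2000, 0.2000)
After 2 days: (0.3700, 0.1400, 0.1900, 0.3000)
After 3 days: (0.3650, 0.1380, 0.2120, 0.2850)
P(in Rainy after 3 days) = 0.2120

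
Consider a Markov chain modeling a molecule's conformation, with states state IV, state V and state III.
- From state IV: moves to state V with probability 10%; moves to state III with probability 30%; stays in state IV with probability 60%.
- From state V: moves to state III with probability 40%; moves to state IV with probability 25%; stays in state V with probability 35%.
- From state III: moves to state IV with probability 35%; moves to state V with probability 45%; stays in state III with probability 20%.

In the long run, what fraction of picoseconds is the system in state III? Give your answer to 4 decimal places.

Let the stationary distribution be π with π = πP and π_1 + π_2 + π_3 = 1.
π_1 = 0.6·π_1 + 0.25·π_2 + 0.35·π_3
π_2 = 0.1·π_1 + 0.35·π_2 + 0.45·π_3
Solving with the normalization constraint gives π = (0.4304, 0.2722, 0.2975).
So the stationary probability of state III is 0.2975.

0.2975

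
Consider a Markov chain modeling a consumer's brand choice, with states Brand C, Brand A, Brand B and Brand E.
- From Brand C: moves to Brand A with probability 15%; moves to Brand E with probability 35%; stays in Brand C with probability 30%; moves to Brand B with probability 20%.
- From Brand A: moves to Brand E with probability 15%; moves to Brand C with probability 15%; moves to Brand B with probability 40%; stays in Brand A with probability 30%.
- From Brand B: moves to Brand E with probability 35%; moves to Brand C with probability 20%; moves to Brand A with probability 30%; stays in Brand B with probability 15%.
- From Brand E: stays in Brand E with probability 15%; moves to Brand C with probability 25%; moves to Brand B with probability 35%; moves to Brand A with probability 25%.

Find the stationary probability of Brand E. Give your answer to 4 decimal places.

0.2493

Let the stationary distribution be π with π = πP and π_1 + π_2 + π_3 + π_4 = 1.
π_1 = 0.3·π_1 + 0.15·π_2 + 0.2·π_3 + 0.25·π_4
π_2 = 0.15·π_1 + 0.3·π_2 + 0.3·π_3 + 0.25·π_4
π_3 = 0.2·π_1 + 0.4·π_2 + 0.15·π_3 + 0.35·π_4
Solving with the normalization constraint gives π = (0.2219, 0.2542, 0.2745, 0.2493).
So the stationary probability of Brand E is 0.2493.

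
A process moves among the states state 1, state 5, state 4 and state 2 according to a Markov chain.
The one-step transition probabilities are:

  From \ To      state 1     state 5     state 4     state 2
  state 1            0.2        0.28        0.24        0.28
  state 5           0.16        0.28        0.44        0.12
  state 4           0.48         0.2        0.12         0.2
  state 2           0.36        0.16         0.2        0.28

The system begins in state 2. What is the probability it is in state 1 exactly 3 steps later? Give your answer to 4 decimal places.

0.2952

Propagate the distribution vector 3 steps from state 2.
After 0 steps: (0.0000, 0.0000, 0.0000, 1.0000)
After 1 step: (0.3600, 0.1600, 0.2000, 0.2800)
After 2 steps: (0.2944, 0.2304, 0.2368, 0.2384)
After 3 steps: (0.2952, 0.2324, 0.2481, 0.2242)
P(in state 1 after 3 steps) = 0.2952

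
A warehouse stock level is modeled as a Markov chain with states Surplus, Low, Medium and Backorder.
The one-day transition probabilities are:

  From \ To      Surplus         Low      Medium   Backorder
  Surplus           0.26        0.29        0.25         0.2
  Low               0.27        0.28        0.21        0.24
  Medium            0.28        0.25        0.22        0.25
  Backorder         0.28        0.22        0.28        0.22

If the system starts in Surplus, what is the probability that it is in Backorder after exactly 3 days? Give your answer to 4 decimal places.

Propagate the distribution vector 3 days from Surplus.
After 0 days: (1.0000, 0.0000, 0.0000, 0.0000)
After 1 day: (0.2600, 0.2900, 0.2500, 0.2000)
After 2 days: (0.2719, 0.2631, 0.2369, 0.2281)
After 3 days: (0.2719, 0.2619, 0.2392, 0.2269)
P(in Backorder after 3 days) = 0.2269

0.2269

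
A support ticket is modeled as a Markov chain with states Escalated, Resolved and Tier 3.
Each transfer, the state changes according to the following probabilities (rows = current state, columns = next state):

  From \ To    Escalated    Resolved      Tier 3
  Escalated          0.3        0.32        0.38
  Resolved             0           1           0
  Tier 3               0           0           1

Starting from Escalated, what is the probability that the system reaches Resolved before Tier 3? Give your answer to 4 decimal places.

0.4571

Let h(s) be the probability of absorption at Resolved starting from transient state s. Then h(Resolved) = 1 and h(Tier 3) = 0. By first-step analysis:
h(Escalated) = 0.3·h(Escalated) + 0.32·1 + 0.38·0
Solving: h(Escalated) = 0.4571.
Starting from Escalated, the probability is 0.4571.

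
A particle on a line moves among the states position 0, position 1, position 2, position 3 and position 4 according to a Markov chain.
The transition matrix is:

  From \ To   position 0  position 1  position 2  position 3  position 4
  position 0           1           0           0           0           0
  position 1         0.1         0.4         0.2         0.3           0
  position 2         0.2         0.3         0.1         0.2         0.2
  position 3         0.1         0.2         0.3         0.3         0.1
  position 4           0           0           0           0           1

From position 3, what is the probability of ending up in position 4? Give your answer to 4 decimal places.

Let h(s) be the probability of absorption at position 4 starting from transient state s. Then h(position 4) = 1 and h(position 0) = 0. By first-step analysis:
h(position 1) = 0.1·0 + 0.4·h(position 1) + 0.2·h(position 2) + 0.3·h(position 3)
h(position 2) = 0.2·0 + 0.3·h(position 1) + 0.1·h(position 2) + 0.2·h(position 3) + 0.2·1
h(position 3) = 0.1·0 + 0.2·h(position 1) + 0.3·h(position 2) + 0.3·h(position 3) + 0.1·1
Solving: h(position 1) = 0.3649, h(position 2) = 0.4408, h(position 3) = 0.4360.
Starting from position 3, the probability is 0.4360.

0.4360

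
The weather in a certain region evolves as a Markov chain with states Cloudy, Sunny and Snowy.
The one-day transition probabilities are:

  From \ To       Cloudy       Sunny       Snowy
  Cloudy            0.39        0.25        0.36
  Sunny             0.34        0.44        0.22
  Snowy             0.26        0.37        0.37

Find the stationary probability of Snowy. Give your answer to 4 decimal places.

Let the stationary distribution be π with π = πP and π_1 + π_2 + π_3 = 1.
π_1 = 0.39·π_1 + 0.34·π_2 + 0.26·π_3
π_2 = 0.25·π_1 + 0.44·π_2 + 0.37·π_3
Solving with the normalization constraint gives π = (0.3315, 0.3551, 0.3134).
So the stationary probability of Snowy is 0.3134.

0.3134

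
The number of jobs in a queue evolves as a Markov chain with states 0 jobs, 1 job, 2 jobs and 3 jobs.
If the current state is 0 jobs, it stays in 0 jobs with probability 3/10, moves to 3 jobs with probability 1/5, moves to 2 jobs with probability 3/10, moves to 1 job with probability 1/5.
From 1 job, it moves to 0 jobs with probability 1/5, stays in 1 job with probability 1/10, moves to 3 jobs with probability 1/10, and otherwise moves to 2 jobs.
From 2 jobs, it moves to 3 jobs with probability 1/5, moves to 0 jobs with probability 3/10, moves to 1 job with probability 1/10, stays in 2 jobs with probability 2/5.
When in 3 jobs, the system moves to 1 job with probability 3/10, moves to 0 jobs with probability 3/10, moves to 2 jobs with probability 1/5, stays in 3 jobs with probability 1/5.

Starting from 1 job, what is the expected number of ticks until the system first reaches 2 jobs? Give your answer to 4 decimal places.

2.1108

Let t(s) be the expected number of ticks to first reach 2 jobs from state s, with t(2 jobs) = 0. Conditioning on the first tick:
t(0 jobs) = 1 + 0.3·t(0 jobs) + 0.2·t(1 job) + 0.2·t(3 jobs)
t(1 job) = 1 + 0.2·t(0 jobs) + 0.1·t(1 job) + 0.1·t(3 jobs)
t(3 jobs) = 1 + 0.3·t(0 jobs) + 0.3·t(1 job) + 0.2·t(3 jobs)
Solving: t(0 jobs) = 2.9288, t(1 job) = 2.1108, t(3 jobs) = 3.1398.
Expected ticks from 1 job to 2 jobs: 2.1108.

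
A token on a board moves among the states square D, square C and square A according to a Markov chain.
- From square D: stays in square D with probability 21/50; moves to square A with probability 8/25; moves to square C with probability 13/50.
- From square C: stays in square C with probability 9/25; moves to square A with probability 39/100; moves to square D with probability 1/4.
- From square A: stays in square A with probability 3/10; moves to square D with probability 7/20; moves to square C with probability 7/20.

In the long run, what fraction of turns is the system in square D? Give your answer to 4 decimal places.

0.3417

Let the stationary distribution be π with π = πP and π_1 + π_2 + π_3 = 1.
π_1 = 0.42·π_1 + 0.25·π_2 + 0.35·π_3
π_2 = 0.26·π_1 + 0.36·π_2 + 0.35·π_3
Solving with the normalization constraint gives π = (0.3417, 0.3225, 0.3359).
So the stationary probability of square D is 0.3417.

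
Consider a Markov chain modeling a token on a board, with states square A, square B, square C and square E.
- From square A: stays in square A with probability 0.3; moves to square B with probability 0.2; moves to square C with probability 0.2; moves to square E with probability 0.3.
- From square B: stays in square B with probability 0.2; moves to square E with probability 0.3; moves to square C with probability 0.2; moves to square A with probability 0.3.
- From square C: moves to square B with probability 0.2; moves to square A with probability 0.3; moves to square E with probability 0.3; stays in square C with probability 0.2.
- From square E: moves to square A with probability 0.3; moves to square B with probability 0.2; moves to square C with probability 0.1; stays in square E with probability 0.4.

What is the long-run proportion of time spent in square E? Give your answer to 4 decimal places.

0.3333

Let the stationary distribution be π with π = πP and π_1 + π_2 + π_3 + π_4 = 1.
π_1 = 0.3·π_1 + 0.3·π_2 + 0.3·π_3 + 0.3·π_4
π_2 = 0.2·π_1 + 0.2·π_2 + 0.2·π_3 + 0.2·π_4
π_3 = 0.2·π_1 + 0.2·π_2 + 0.2·π_3 + 0.1·π_4
Solving with the normalization constraint gives π = (0.3000, 0.2000, 0.1667, 0.3333).
So the stationary probability of square E is 0.3333.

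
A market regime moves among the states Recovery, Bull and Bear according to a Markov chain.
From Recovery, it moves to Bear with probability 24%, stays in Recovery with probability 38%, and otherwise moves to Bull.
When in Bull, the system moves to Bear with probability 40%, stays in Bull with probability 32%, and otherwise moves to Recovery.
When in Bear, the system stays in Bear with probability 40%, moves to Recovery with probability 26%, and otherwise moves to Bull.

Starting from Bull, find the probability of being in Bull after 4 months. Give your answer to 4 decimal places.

0.3452

Propagate the distribution vector 4 months from Bull.
After 0 months: (0.0000, 1.0000, 0.0000)
After 1 month: (0.2800, 0.3200, 0.4000)
After 2 months: (0.3000, 0.3448, 0.3552)
After 3 months: (0.3029, 0.3451, 0.3520)
After 4 months: (0.3032, 0.3452, 0.3515)
P(in Bull after 4 months) = 0.3452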